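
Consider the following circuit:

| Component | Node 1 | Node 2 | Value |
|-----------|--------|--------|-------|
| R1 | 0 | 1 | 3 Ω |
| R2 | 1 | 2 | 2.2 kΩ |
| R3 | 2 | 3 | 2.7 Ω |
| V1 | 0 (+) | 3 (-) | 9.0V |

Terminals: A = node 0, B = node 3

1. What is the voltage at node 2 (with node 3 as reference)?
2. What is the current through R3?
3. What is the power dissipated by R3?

Nodal analysis, taking node 3 as the 0 V reference.
Source V1 fixes V_0 = 9 V.
KCL at each unknown node (sum of currents leaving = 0; resistances in Ω):
  Node 1: (V_1 - 9)/3 + (V_1 - V_2)/2200 = 0
  Node 2: (V_2 - V_1)/2200 + (V_2 - 0)/2.7 = 0
Collecting terms (coefficients in siemens):
  0.3338·V_1 - 0.0004545·V_2 = 3
  0.3708·V_2 - 0.0004545·V_1 = 0
Determinant D = (0.3338)(0.3708) - (-0.0004545)(-0.0004545) = 0.1238
V_1 = [(3)(0.3708) - (-0.0004545)(0)]/D = 8.988 V
V_2 = [(0.3338)(0) - (3)(-0.0004545)]/D = 0.01102 V
Part 1:
  Read off the nodal solution: V_2 = 0.01102 V
Part 2:
  I_R3 = (V_2 - V_3)/R3 = (0.01102 - 0)/2.7 = 0.00408 A
  Magnitude: I_R3 = 0.00408 A
Part 3:
  I_R3 = (V_2 - V_3)/R3 = (0.01102 - 0)/2.7 = 0.00408 A
  P_R3 = I_R3² × R3 = (0.00408)² × 2.7 = 0.00004495 W

Final answers:
1. V_2 = 0.01102 V
2. I_R3 = 0.00408 A
3. P_R3 = 4.495e-05 W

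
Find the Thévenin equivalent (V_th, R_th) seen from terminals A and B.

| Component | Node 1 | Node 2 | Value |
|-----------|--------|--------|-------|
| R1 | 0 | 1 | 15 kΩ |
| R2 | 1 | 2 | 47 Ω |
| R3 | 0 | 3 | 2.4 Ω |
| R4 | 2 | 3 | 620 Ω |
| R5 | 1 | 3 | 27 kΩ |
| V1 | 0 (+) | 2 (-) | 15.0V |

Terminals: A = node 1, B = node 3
Step 1 — V_th is the open-circuit voltage V_A - V_B (nothing connected across the terminals).
Nodal analysis, taking node 2 as the 0 V reference.
Source V1 fixes V_0 = 15 V.
KCL at each unknown node (sum of currents leaving = 0; resistances in Ω):
  Node 1: (V_1 - 15)/15000 + (V_1 - 0)/47 + (V_1 - V_3)/27000 = 0
  Node 3: (V_3 - 15)/2.4 + (V_3 - 0)/620 + (V_3 - V_1)/27000 = 0
Collecting terms (coefficients in siemens):
  0.02138·V_1 - 0.00003704·V_3 = 0.001
  0.4183·V_3 - 0.00003704·V_1 = 6.25
Determinant D = (0.02138)(0.4183) - (-0.00003704)(-0.00003704) = 0.008944
V_1 = [(0.001)(0.4183) - (-0.00003704)(6.25)]/D = 0.07265 V
V_3 = [(0.02138)(6.25) - (0.001)(-0.00003704)]/D = 14.94 V
V_th = V_1 - V_3 = 0.07265 - 14.94 = -14.87 V
Step 2 — R_th: zero the source — replace V1 by a short circuit (node 2 merges into node 0) — and find the resistance seen between A (node 1) and B (node 3).
Reduce the network between node 1 (A) and node 3 (B) by series/parallel combination:
  Rp1 = R1 ‖ R2 (parallel, both between nodes 0 and 1) = 1/(1/15000 + 1/47) = 46.85 Ω
  Rp2 = R3 ‖ R4 (parallel, both between nodes 0 and 3) = 1/(1/2.4 + 1/620) = 2.391 Ω
  Rs1 = Rp1 + Rp2 (series, joined only at node 0) = 46.85 + 2.391 = 49.24 Ω
  Rp3 = R5 ‖ Rs1 (parallel, both between nodes 1 and 3) = 1/(1/27000 + 1/49.24) = 49.15 Ω
R_th = 49.15 Ω

Final answer: V_th = -14.87 V, R_th = 49.15 Ω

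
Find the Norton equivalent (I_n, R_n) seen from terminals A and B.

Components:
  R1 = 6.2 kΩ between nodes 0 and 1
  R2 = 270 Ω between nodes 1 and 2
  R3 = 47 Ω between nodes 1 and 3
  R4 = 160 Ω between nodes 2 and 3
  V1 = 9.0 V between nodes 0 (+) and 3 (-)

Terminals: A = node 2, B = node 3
Find the Thévenin equivalent first; then I_n = V_th/R_th and R_n = R_th.
Step 1 — V_th is the open-circuit voltage V_A - V_B (nothing connected across the terminals).
Nodal analysis, taking node 3 as the 0 V reference.
Source V1 fixes V_0 = 9 V.
KCL at each unknown node (sum of currents leaving = 0; resistances in Ω):
  Node 1: (V_1 - 9)/6200 + (V_1 - V_2)/270 + (V_1 - 0)/47 = 0
  Node 2: (V_2 - V_1)/270 + (V_2 - 0)/160 = 0
Collecting terms (coefficients in siemens):
  0.02514·V_1 - 0.003704·V_2 = 0.001452
  0.009954·V_2 - 0.003704·V_1 = 0
Determinant D = (0.02514)(0.009954) - (-0.003704)(-0.003704) = 0.0002365
V_1 = [(0.001452)(0.009954) - (-0.003704)(0)]/D = 0.06109 V
V_2 = [(0.02514)(0) - (0.001452)(-0.003704)]/D = 0.02273 V
V_th = V_2 - V_3 = 0.02273 - 0 = 0.02273 V
Step 2 — R_th: zero the source — replace V1 by a short circuit (node 3 merges into node 0) — and find the resistance seen between A (node 2) and B (node 0).
Reduce the network between node 2 (A) and node 0 (B) by series/parallel combination:
  Rp1 = R1 ‖ R3 (parallel, both between nodes 0 and 1) = 1/(1/6200 + 1/47) = 46.65 Ω
  Rs1 = R2 + Rp1 (series, joined only at node 1) = 270 + 46.65 = 316.6 Ω
  Rp2 = R4 ‖ Rs1 (parallel, both between nodes 0 and 2) = 1/(1/160 + 1/316.6) = 106.3 Ω
R_th = 106.3 Ω
I_n = V_th/R_th = 0.02273/106.3 = 0.0002138 A, and R_n = R_th = 106.3 Ω

Final answer: I_n = 0.0002138 A, R_n = 106.3 Ω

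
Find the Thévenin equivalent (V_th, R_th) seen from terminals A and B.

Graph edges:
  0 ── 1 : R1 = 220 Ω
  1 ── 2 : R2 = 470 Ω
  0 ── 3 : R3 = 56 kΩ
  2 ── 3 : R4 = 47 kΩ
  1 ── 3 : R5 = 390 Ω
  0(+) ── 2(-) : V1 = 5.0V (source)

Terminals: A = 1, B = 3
Step 1 — V_th is the open-circuit voltage V_A - V_B (nothing connected across the terminals).
Nodal analysis, taking node 2 as the 0 V reference.
Source V1 fixes V_0 = 5 V.
KCL at each unknown node (sum of currents leaving = 0; resistances in Ω):
  Node 1: (V_1 - 5)/220 + (V_1 - 0)/470 + (V_1 - V_3)/390 = 0
  Node 3: (V_3 - 5)/56000 + (V_3 - 0)/47000 + (V_3 - V_1)/390 = 0
Collecting terms (coefficients in siemens):
  0.009237·V_1 - 0.002564·V_3 = 0.02273
  0.002603·V_3 - 0.002564·V_1 = 0.00008929
Determinant D = (0.009237)(0.002603) - (-0.002564)(-0.002564) = 0.00001747
V_1 = [(0.02273)(0.002603) - (-0.002564)(0.00008929)]/D = 3.399 V
V_3 = [(0.009237)(0.00008929) - (0.02273)(-0.002564)]/D = 3.383 V
V_th = V_1 - V_3 = 3.399 - 3.383 = 0.0168 V
Step 2 — R_th: zero the source — replace V1 by a short circuit (node 2 merges into node 0) — and find the resistance seen between A (node 1) and B (node 3).
Reduce the network between node 1 (A) and node 3 (B) by series/parallel combination:
  Rp1 = R1 ‖ R2 (parallel, both between nodes 0 and 1) = 1/(1/220 + 1/470) = 149.9 Ω
  Rp2 = R3 ‖ R4 (parallel, both between nodes 0 and 3) = 1/(1/56000 + 1/47000) = 25550 Ω
  Rs1 = Rp1 + Rp2 (series, joined only at node 0) = 149.9 + 25550 = 25700 Ω
  Rp3 = R5 ‖ Rs1 (parallel, both between nodes 1 and 3) = 1/(1/390 + 1/25700) = 384.2 Ω
R_th = 384.2 Ω

Final answer: V_th = 0.0168 V, R_th = 384.2 Ω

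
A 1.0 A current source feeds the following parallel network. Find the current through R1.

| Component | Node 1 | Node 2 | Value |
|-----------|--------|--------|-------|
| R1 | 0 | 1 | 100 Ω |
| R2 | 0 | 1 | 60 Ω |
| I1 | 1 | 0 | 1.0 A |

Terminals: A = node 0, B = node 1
All resistors sit directly between nodes 0 and 1, so they are in parallel and share one voltage V; the full source current 1 A splits among them.
1/R_par = 1/100 + 1/60 = 0.02667 S  =>  R_par = 37.5 Ω
V = I × R_par = 1 × 37.5 = 37.5 V
I_R1 = V/R1 = 37.5/100 = 0.375 A

Final answer: 0.375 A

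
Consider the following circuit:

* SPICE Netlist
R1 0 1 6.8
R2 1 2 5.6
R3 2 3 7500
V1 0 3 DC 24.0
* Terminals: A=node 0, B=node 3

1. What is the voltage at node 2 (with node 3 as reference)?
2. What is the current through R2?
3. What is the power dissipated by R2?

Nodal analysis, taking node 3 as the 0 V reference.
Source V1 fixes V_0 = 24 V.
KCL at each unknown node (sum of currents leaving = 0; resistances in Ω):
  Node 1: (V_1 - 24)/6.8 + (V_1 - V_2)/5.6 = 0
  Node 2: (V_2 - V_1)/5.6 + (V_2 - 0)/7500 = 0
Collecting terms (coefficients in siemens):
  0.3256·V_1 - 0.1786·V_2 = 3.529
  0.1787·V_2 - 0.1786·V_1 = 0
Determinant D = (0.3256)(0.1787) - (-0.1786)(-0.1786) = 0.0263
V_1 = [(3.529)(0.1787) - (-0.1786)(0)]/D = 23.98 V
V_2 = [(0.3256)(0) - (3.529)(-0.1786)]/D = 23.96 V
Part 1:
  Read off the nodal solution: V_2 = 23.96 V
Part 2:
  I_R2 = (V_1 - V_2)/R2 = (23.98 - 23.96)/5.6 = 0.003195 A
  Magnitude: I_R2 = 0.003195 A
Part 3:
  I_R2 = (V_1 - V_2)/R2 = (23.98 - 23.96)/5.6 = 0.003195 A
  P_R2 = I_R2² × R2 = (0.003195)² × 5.6 = 0.00005715 W

Final answers:
1. V_2 = 23.96 V
2. I_R2 = 0.003195 A
3. P_R2 = 5.715e-05 W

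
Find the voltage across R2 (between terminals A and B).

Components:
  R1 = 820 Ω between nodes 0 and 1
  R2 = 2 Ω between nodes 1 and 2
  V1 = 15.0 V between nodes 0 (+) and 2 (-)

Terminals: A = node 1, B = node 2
R1 and R2 are in series across V1 (node 0 → node 1 → node 2), and the output A–B is taken across R2, so this is a voltage divider.
Series current: I = V1/(R1 + R2) = 15/(820 + 2) = 15/822 = 0.01825 A
V_R2 = I × R2 = V1 × R2/(R1 + R2) = 15 × 2/822 = 0.0365 V

Final answer: 0.0365 V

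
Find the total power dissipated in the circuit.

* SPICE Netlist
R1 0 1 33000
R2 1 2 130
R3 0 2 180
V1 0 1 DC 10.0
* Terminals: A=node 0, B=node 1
Nodal analysis, taking node 1 as the 0 V reference.
Source V1 fixes V_0 = 10 V.
KCL at each unknown node (sum of currents leaving = 0; resistances in Ω):
  Node 2: (V_2 - 0)/130 + (V_2 - 10)/180 = 0
Collecting terms: 0.01325 × V_2 = 0.05556  =>  V_2 = 4.194 V
Power in each resistor, P = (ΔV)²/R:
  P_R1 = (10 - 0)²/33000 = 0.00303 W
  P_R2 = (0 - 4.194)²/130 = 0.1353 W
  P_R3 = (10 - 4.194)²/180 = 0.1873 W
P_total = P_R1 + P_R2 + P_R3 = 0.3256 W

Final answer: 0.3256 W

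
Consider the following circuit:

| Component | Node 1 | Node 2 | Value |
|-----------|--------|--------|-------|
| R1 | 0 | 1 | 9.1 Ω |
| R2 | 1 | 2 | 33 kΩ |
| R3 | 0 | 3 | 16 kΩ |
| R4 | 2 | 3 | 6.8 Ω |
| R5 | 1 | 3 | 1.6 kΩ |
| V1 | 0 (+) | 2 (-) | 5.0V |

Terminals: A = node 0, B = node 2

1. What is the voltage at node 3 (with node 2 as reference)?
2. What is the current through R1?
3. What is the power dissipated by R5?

Nodal analysis, taking node 2 as the 0 V reference.
Source V1 fixes V_0 = 5 V.
KCL at each unknown node (sum of currents leaving = 0; resistances in Ω):
  Node 1: (V_1 - 5)/9.1 + (V_1 - 0)/33000 + (V_1 - V_3)/1600 = 0
  Node 3: (V_3 - 5)/16000 + (V_3 - 0)/6.8 + (V_3 - V_1)/1600 = 0
Collecting terms (coefficients in siemens):
  0.1105·V_1 - 0.000625·V_3 = 0.5495
  0.1477·V_3 - 0.000625·V_1 = 0.0003125
Determinant D = (0.1105)(0.1477) - (-0.000625)(-0.000625) = 0.01633
V_1 = [(0.5495)(0.1477) - (-0.000625)(0.0003125)]/D = 4.97 V
V_3 = [(0.1105)(0.0003125) - (0.5495)(-0.000625)]/D = 0.02314 V
Part 1:
  Read off the nodal solution: V_3 = 0.02314 V
Part 2:
  I_R1 = (V_0 - V_1)/R1 = (5 - 4.97)/9.1 = 0.003243 A
  Magnitude: I_R1 = 0.003243 A
Part 3:
  I_R5 = (V_1 - V_3)/R5 = (4.97 - 0.02314)/1600 = 0.003092 A
  P_R5 = I_R5² × R5 = (0.003092)² × 1600 = 0.0153 W

Final answers:
1. V_3 = 0.02314 V
2. I_R1 = 0.003243 A
3. P_R5 = 0.0153 W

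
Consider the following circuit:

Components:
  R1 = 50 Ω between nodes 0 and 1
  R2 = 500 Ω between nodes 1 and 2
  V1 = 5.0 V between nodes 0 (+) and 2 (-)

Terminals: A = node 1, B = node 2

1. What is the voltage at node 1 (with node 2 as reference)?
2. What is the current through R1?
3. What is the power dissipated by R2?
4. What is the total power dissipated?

Nodal analysis, taking node 2 as the 0 V reference.
Source V1 fixes V_0 = 5 V.
KCL at each unknown node (sum of currents leaving = 0; resistances in Ω):
  Node 1: (V_1 - 5)/50 + (V_1 - 0)/500 = 0
Collecting terms: 0.022 × V_1 = 0.1  =>  V_1 = 4.545 V
Part 1:
  Read off the nodal solution: V_1 = 4.545 V
Part 2:
  I_R1 = (V_0 - V_1)/R1 = (5 - 4.545)/50 = 0.009091 A
  Magnitude: I_R1 = 0.009091 A
Part 3:
  I_R2 = (V_1 - V_2)/R2 = (4.545 - 0)/500 = 0.009091 A
  P_R2 = I_R2² × R2 = (0.009091)² × 500 = 0.04132 W
Part 4:
  Power in each resistor, P = (ΔV)²/R:
    P_R1 = (5 - 4.545)²/50 = 0.004132 W
    P_R2 = (4.545 - 0)²/500 = 0.04132 W
  P_total = P_R1 + P_R2 = 0.04545 W

Final answers:
1. V_1 = 4.545 V
2. I_R1 = 0.009091 A
3. P_R2 = 0.04132 W
4. P_total = 0.04545 W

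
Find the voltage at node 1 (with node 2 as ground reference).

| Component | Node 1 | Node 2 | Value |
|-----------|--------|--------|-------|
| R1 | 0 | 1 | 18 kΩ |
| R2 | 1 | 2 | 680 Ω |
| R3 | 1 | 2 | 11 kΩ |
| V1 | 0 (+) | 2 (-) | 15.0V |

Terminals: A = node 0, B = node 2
Nodal analysis, taking node 2 as the 0 V reference.
Source V1 fixes V_0 = 15 V.
KCL at each unknown node (sum of currents leaving = 0; resistances in Ω):
  Node 1: (V_1 - 15)/18000 + (V_1 - 0)/680 + (V_1 - 0)/11000 = 0
Collecting terms: 0.001617 × V_1 = 0.0008333  =>  V_1 = 0.5153 V
The requested potential is V_1 = 0.5153 V.

Final answer: V_1 = 0.5153 V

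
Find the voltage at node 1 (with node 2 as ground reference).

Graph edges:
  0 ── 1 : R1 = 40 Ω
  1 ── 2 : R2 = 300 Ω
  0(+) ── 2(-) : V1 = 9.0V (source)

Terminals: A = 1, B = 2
Nodal analysis, taking node 2 as the 0 V reference.
Source V1 fixes V_0 = 9 V.
KCL at each unknown node (sum of currents leaving = 0; resistances in Ω):
  Node 1: (V_1 - 9)/40 + (V_1 - 0)/300 = 0
Collecting terms: 0.02833 × V_1 = 0.225  =>  V_1 = 7.941 V
The requested potential is V_1 = 7.941 V.

Final answer: V_1 = 7.941 V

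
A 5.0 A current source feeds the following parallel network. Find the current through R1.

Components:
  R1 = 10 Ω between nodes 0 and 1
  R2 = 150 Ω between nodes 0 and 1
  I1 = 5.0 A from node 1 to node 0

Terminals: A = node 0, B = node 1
All resistors sit directly between nodes 0 and 1, so they are in parallel and share one voltage V; the full source current 5 A splits among them.
1/R_par = 1/10 + 1/150 = 0.1067 S  =>  R_par = 9.375 Ω
V = I × R_par = 5 × 9.375 = 46.88 V
I_R1 = V/R1 = 46.88/10 = 4.688 A

Final answer: 4.688 A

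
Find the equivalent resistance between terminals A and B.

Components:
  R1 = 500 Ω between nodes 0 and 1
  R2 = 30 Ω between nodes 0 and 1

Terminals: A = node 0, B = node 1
Reduce the network between node 0 (A) and node 1 (B) by series/parallel combination:
  Rp1 = R1 ‖ R2 (parallel, both between nodes 0 and 1) = 1/(1/500 + 1/30) = 28.3 Ω
R_eq = 28.3 Ω

Final answer: 28.3 Ω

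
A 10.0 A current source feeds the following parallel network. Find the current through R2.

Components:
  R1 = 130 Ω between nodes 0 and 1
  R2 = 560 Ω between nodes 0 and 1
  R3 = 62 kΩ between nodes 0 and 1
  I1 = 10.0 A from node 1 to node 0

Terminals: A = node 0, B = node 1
All resistors sit directly between nodes 0 and 1, so they are in parallel and share one voltage V; the full source current 10 A splits among them.
1/R_par = 1/130 + 1/560 + 1/62000 = 0.009494 S  =>  R_par = 105.3 Ω
V = I × R_par = 10 × 105.3 = 1053 V
I_R2 = V/R2 = 1053/560 = 1.881 A

Final answer: 1.881 A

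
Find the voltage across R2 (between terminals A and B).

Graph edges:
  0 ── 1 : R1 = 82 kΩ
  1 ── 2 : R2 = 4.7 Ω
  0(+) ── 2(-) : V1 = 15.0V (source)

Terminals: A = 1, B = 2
R1 and R2 are in series across V1 (node 0 → node 1 → node 2), and the output A–B is taken across R2, so this is a voltage divider.
Series current: I = V1/(R1 + R2) = 15/(82000 + 4.7) = 15/82000 = 0.0001829 A
V_R2 = I × R2 = V1 × R2/(R1 + R2) = 15 × 4.7/82000 = 0.0008597 V

Final answer: 0.0008597 V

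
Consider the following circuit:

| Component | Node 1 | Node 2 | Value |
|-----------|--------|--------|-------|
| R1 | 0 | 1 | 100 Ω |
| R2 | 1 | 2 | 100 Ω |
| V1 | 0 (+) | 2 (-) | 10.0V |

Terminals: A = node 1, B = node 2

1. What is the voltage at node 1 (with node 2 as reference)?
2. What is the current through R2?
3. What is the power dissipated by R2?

Nodal analysis, taking node 2 as the 0 V reference.
Source V1 fixes V_0 = 10 V.
KCL at each unknown node (sum of currents leaving = 0; resistances in Ω):
  Node 1: (V_1 - 10)/100 + (V_1 - 0)/100 = 0
Collecting terms: 0.02 × V_1 = 0.1  =>  V_1 = 5 V
Part 1:
  Read off the nodal solution: V_1 = 5 V
Part 2:
  I_R2 = (V_1 - V_2)/R2 = (5 - 0)/100 = 0.05 A
  Magnitude: I_R2 = 0.05 A
Part 3:
  I_R2 = (V_1 - V_2)/R2 = (5 - 0)/100 = 0.05 A
  P_R2 = I_R2² × R2 = (0.05)² × 100 = 0.25 W

Final answers:
1. V_1 = 5 V
2. I_R2 = 0.05 A
3. P_R2 = 0.25 W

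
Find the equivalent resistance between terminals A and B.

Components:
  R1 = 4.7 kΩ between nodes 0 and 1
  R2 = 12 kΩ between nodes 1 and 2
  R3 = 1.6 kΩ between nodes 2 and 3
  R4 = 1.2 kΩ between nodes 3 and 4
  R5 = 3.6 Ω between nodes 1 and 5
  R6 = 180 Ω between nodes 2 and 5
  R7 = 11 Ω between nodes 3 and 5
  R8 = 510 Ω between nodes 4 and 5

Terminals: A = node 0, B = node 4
The network is not a plain series/parallel combination. Inject a 1 A test current into terminal A (node 0) and return it from terminal B (node 4); then R_eq = V_A / (1 A).
Nodal analysis, taking node 4 as the 0 V reference.
Current source I_test pushes 1 A into node 0 and draws it out of node 4.
KCL at each unknown node (sum of currents leaving = 0; resistances in Ω):
  Node 0: (V_0 - V_1)/4700 - 1 = 0
  Node 1: (V_1 - V_0)/4700 + (V_1 - V_2)/12000 + (V_1 - V_5)/3.6 = 0
  Node 2: (V_2 - V_1)/12000 + (V_2 - V_3)/1600 + (V_2 - V_5)/180 = 0
  Node 3: (V_3 - V_2)/1600 + (V_3 - 0)/1200 + (V_3 - V_5)/11 = 0
  Node 5: (V_5 - V_1)/3.6 + (V_5 - V_2)/180 + (V_5 - V_3)/11 + (V_5 - 0)/510 = 0
Collecting terms (coefficients in siemens):
  0.0002128·V_0 - 0.0002128·V_1 = 1
  0.2781·V_1 - 0.0002128·V_0 - 0.00008333·V_2 - 0.2778·V_5 = 0
  0.006264·V_2 - 0.00008333·V_1 - 0.000625·V_3 - 0.005556·V_5 = 0
  0.09237·V_3 - 0.000625·V_2 - 0.09091·V_5 = 0
  0.3762·V_5 - 0.2778·V_1 - 0.005556·V_2 - 0.09091·V_3 = 0
Solving these 5 simultaneous equations (Gaussian elimination) gives:
  V_0 = 5062 V, V_1 = 362.5 V, V_2 = 358.6 V, V_3 = 355.6 V
  V_5 = 358.9 V
R_eq = V_0 / 1 A = 5062 Ω = 5.062 kΩ

Final answer: 5.062 kΩ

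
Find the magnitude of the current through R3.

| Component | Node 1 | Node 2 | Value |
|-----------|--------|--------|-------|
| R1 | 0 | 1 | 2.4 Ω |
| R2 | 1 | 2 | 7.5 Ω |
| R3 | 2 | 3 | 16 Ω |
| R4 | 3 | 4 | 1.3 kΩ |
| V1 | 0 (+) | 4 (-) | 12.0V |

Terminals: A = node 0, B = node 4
Nodal analysis, taking node 4 as the 0 V reference.
Source V1 fixes V_0 = 12 V.
KCL at each unknown node (sum of currents leaving = 0; resistances in Ω):
  Node 1: (V_1 - 12)/2.4 + (V_1 - V_2)/7.5 = 0
  Node 2: (V_2 - V_1)/7.5 + (V_2 - V_3)/16 = 0
  Node 3: (V_3 - V_2)/16 + (V_3 - 0)/1300 = 0
Collecting terms (coefficients in siemens):
  0.55·V_1 - 0.1333·V_2 = 5
  0.1958·V_2 - 0.1333·V_1 - 0.0625·V_3 = 0
  0.06327·V_3 - 0.0625·V_2 = 0
Solving these 3 simultaneous equations (Gaussian elimination) gives:
  V_1 = 11.98 V, V_2 = 11.91 V, V_3 = 11.77 V
I_R3 = (V_2 - V_3)/R3 = (11.91 - 11.77)/16 = 0.00905 A
|I_R3| = 0.00905 A

Final answer: |I_R3| = 0.00905 A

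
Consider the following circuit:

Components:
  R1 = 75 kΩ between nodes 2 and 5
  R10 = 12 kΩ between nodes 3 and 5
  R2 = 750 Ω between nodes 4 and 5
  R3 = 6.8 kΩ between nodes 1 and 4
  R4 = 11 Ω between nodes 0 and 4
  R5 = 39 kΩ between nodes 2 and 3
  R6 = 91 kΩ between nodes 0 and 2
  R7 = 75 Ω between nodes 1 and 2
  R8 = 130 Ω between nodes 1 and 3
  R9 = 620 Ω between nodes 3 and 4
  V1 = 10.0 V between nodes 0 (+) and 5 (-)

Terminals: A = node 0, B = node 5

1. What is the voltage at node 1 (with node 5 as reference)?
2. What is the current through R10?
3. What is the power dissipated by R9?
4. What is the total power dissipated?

Nodal analysis, taking node 5 as the 0 V reference.
Source V1 fixes V_0 = 10 V.
KCL at each unknown node (sum of currents leaving = 0; resistances in Ω):
  Node 1: (V_1 - V_4)/6800 + (V_1 - V_2)/75 + (V_1 - V_3)/130 = 0
  Node 2: (V_2 - 0)/75000 + (V_2 - V_3)/39000 + (V_2 - 10)/91000 + (V_2 - V_1)/75 = 0
  Node 3: (V_3 - V_2)/39000 + (V_3 - V_1)/130 + (V_3 - V_4)/620 + (V_3 - 0)/12000 = 0
  Node 4: (V_4 - 0)/750 + (V_4 - V_1)/6800 + (V_4 - 10)/11 + (V_4 - V_3)/620 = 0
Collecting terms (coefficients in siemens):
  0.02117·V_1 - 0.01333·V_2 - 0.007692·V_3 - 0.0001471·V_4 = 0
  0.01338·V_2 - 0.01333·V_1 - 0.00002564·V_3 = 0.0001099
  0.009414·V_3 - 0.007692·V_1 - 0.00002564·V_2 - 0.001613·V_4 = 0
  0.094·V_4 - 0.0001471·V_1 - 0.001613·V_3 = 0.9091
Solving these 4 simultaneous equations (Gaussian elimination) gives:
  V_1 = 9.332 V, V_2 = 9.324 V, V_3 = 9.338 V, V_4 = 9.846 V
Part 1:
  Read off the nodal solution: V_1 = 9.332 V
Part 2:
  I_R10 = (V_3 - V_5)/R10 = (9.338 - 0)/12000 = 0.0007781 A
  Magnitude: I_R10 = 0.0007781 A
Part 3:
  I_R9 = (V_3 - V_4)/R9 = (9.338 - 9.846)/620 = -0.0008195 A
  P_R9 = I_R9² × R9 = (-0.0008195)² × 620 = 0.0004164 W
Part 4:
  Power in each resistor, P = (ΔV)²/R:
    P_R1 = (9.324 - 0)²/75000 = 0.001159 W
    P_R2 = (9.846 - 0)²/750 = 0.1293 W
    P_R3 = (9.332 - 9.846)²/6800 = 0.00003877 W
    P_R4 = (10 - 9.846)²/11 = 0.002163 W
    P_R5 = (9.324 - 9.338)²/39000 = 0.000000005077 W
    P_R6 = (10 - 9.324)²/91000 = 0.000005028 W
    P_R7 = (9.332 - 9.324)²/75 = 0.000001018 W
    P_R8 = (9.332 - 9.338)²/130 = 0.0000002187 W
    P_R9 = (9.338 - 9.846)²/620 = 0.0004164 W
    P_R10 = (9.338 - 0)²/12000 = 0.007266 W
  P_total = P_R1 + P_R2 + P_R3 + P_R4 + P_R5 + P_R6 + P_R7 + P_R8 + P_R9 + P_R10 = 0.1403 W

Final answers:
1. V_1 = 9.332 V
2. I_R10 = 0.0007781 A
3. P_R9 = 0.0004164 W
4. P_total = 0.1403 W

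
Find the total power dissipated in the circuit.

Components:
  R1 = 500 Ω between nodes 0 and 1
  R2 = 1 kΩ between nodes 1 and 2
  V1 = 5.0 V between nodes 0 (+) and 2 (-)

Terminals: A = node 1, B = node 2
Nodal analysis, taking node 2 as the 0 V reference.
Source V1 fixes V_0 = 5 V.
KCL at each unknown node (sum of currents leaving = 0; resistances in Ω):
  Node 1: (V_1 - 5)/500 + (V_1 - 0)/1000 = 0
Collecting terms: 0.003 × V_1 = 0.01  =>  V_1 = 3.333 V
Power in each resistor, P = (ΔV)²/R:
  P_R1 = (5 - 3.333)²/500 = 0.005556 W
  P_R2 = (3.333 - 0)²/1000 = 0.01111 W
P_total = P_R1 + P_R2 = 0.01667 W

Final answer: 0.01667 W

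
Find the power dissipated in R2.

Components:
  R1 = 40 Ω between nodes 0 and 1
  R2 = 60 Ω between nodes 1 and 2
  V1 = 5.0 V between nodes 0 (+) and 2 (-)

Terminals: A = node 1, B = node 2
Nodal analysis, taking node 2 as the 0 V reference.
Source V1 fixes V_0 = 5 V.
KCL at each unknown node (sum of currents leaving = 0; resistances in Ω):
  Node 1: (V_1 - 5)/40 + (V_1 - 0)/60 = 0
Collecting terms: 0.04167 × V_1 = 0.125  =>  V_1 = 3 V
I_R2 = (V_1 - V_2)/R2 = (3 - 0)/60 = 0.05 A
P_R2 = I_R2² × R2 = (0.05)² × 60 = 0.15 W

Final answer: 0.15 W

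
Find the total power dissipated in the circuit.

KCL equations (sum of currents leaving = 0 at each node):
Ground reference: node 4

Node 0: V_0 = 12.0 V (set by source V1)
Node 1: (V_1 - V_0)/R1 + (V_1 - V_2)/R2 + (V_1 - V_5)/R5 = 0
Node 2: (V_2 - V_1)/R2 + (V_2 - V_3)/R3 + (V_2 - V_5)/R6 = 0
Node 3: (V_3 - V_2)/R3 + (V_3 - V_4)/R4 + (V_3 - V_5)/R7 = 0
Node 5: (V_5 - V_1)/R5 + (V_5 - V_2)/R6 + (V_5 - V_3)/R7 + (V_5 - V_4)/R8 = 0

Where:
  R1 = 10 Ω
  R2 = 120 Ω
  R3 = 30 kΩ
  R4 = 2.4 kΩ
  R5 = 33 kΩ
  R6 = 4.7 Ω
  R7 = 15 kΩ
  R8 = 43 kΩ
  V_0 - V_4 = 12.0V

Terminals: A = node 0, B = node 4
Nodal analysis, taking node 4 as the 0 V reference.
Source V1 fixes V_0 = 12 V.
KCL at each unknown node (sum of currents leaving = 0; resistances in Ω):
  Node 1: (V_1 - 12)/10 + (V_1 - V_2)/120 + (V_1 - V_5)/33000 = 0
  Node 2: (V_2 - V_1)/120 + (V_2 - V_3)/30000 + (V_2 - V_5)/4.7 = 0
  Node 3: (V_3 - V_2)/30000 + (V_3 - 0)/2400 + (V_3 - V_5)/15000 = 0
  Node 5: (V_5 - V_1)/33000 + (V_5 - V_2)/4.7 + (V_5 - V_3)/15000 + (V_5 - 0)/43000 = 0
Collecting terms (coefficients in siemens):
  0.1084·V_1 - 0.008333·V_2 - 0.0000303·V_5 = 1.2
  0.2211·V_2 - 0.008333·V_1 - 0.00003333·V_3 - 0.2128·V_5 = 0
  0.0005167·V_3 - 0.00003333·V_2 - 0.00006667·V_5 = 0
  0.2129·V_5 - 0.0000303·V_1 - 0.2128·V_2 - 0.00006667·V_3 = 0
Solving these 4 simultaneous equations (Gaussian elimination) gives:
  V_1 = 11.99 V, V_2 = 11.84 V, V_3 = 2.291 V, V_5 = 11.84 V
Power in each resistor, P = (ΔV)²/R:
  P_R1 = (12 - 11.99)²/10 = 0.00001513 W
  P_R2 = (11.99 - 11.84)²/120 = 0.0001802 W
  P_R3 = (11.84 - 2.291)²/30000 = 0.00304 W
  P_R4 = (2.291 - 0)²/2400 = 0.002187 W
  P_R5 = (11.99 - 11.84)²/33000 = 0.0000006937 W
  P_R6 = (11.84 - 11.84)²/4.7 = 0.000003867 W
  P_R7 = (2.291 - 11.84)²/15000 = 0.006074 W
  P_R8 = (0 - 11.84)²/43000 = 0.003258 W
P_total = P_R1 + P_R2 + P_R3 + P_R4 + P_R5 + P_R6 + P_R7 + P_R8 = 0.01476 W

Final answer: 0.01476 W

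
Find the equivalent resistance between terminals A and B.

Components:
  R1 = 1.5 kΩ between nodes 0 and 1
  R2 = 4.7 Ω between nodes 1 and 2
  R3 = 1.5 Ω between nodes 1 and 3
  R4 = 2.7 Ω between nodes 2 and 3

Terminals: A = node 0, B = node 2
Reduce the network between node 0 (A) and node 2 (B) by series/parallel combination:
  Rs1 = R3 + R4 (series, joined only at node 3) = 1.5 + 2.7 = 4.2 Ω
  Rp1 = R2 ‖ Rs1 (parallel, both between nodes 1 and 2) = 1/(1/4.7 + 1/4.2) = 2.218 Ω
  Rs2 = R1 + Rp1 (series, joined only at node 1) = 1500 + 2.218 = 1502 Ω
R_eq = 1.502 kΩ

Final answer: 1.502 kΩ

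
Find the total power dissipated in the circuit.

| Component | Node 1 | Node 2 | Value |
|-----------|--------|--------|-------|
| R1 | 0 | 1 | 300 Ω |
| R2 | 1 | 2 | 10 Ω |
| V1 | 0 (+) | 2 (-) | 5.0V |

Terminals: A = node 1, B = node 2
Nodal analysis, taking node 2 as the 0 V reference.
Source V1 fixes V_0 = 5 V.
KCL at each unknown node (sum of currents leaving = 0; resistances in Ω):
  Node 1: (V_1 - 5)/300 + (V_1 - 0)/10 = 0
Collecting terms: 0.1033 × V_1 = 0.01667  =>  V_1 = 0.1613 V
Power in each resistor, P = (ΔV)²/R:
  P_R1 = (5 - 0.1613)²/300 = 0.07804 W
  P_R2 = (0.1613 - 0)²/10 = 0.002601 W
P_total = P_R1 + P_R2 = 0.08065 W

Final answer: 0.08065 W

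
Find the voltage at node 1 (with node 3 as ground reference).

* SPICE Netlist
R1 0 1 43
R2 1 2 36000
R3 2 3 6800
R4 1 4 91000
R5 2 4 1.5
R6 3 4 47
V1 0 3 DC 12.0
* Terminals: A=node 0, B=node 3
Nodal analysis, taking node 3 as the 0 V reference.
Source V1 fixes V_0 = 12 V.
KCL at each unknown node (sum of currents leaving = 0; resistances in Ω):
  Node 1: (V_1 - 12)/43 + (V_1 - V_2)/36000 + (V_1 - V_4)/91000 = 0
  Node 2: (V_2 - V_1)/36000 + (V_2 - 0)/6800 + (V_2 - V_4)/1.5 = 0
  Node 4: (V_4 - V_1)/91000 + (V_4 - V_2)/1.5 + (V_4 - 0)/47 = 0
Collecting terms (coefficients in siemens):
  0.02329·V_1 - 0.00002778·V_2 - 0.00001099·V_4 = 0.2791
  0.6668·V_2 - 0.00002778·V_1 - 0.6667·V_4 = 0
  0.688·V_4 - 0.00001099·V_1 - 0.6667·V_2 = 0
Solving these 3 simultaneous equations (Gaussian elimination) gives:
  V_1 = 11.98 V, V_2 = 0.02213 V, V_4 = 0.02164 V
The requested potential is V_1 = 11.98 V.

Final answer: V_1 = 11.98 V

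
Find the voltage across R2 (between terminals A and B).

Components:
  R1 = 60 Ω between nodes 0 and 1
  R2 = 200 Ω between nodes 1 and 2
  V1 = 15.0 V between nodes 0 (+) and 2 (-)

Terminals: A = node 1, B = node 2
R1 and R2 are in series across V1 (node 0 → node 1 → node 2), and the output A–B is taken across R2, so this is a voltage divider.
Series current: I = V1/(R1 + R2) = 15/(60 + 200) = 15/260 = 0.05769 A
V_R2 = I × R2 = V1 × R2/(R1 + R2) = 15 × 200/260 = 11.54 V

Final answer: 11.54 V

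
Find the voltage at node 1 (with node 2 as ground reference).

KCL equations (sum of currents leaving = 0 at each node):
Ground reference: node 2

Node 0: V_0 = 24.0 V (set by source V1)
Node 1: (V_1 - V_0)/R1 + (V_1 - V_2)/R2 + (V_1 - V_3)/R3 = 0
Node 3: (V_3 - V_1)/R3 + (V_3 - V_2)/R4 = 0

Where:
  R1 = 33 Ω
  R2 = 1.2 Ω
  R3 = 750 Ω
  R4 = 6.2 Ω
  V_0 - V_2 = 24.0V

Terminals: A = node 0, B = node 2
Nodal analysis, taking node 2 as the 0 V reference.
Source V1 fixes V_0 = 24 V.
KCL at each unknown node (sum of currents leaving = 0; resistances in Ω):
  Node 1: (V_1 - 24)/33 + (V_1 - 0)/1.2 + (V_1 - V_3)/750 = 0
  Node 3: (V_3 - V_1)/750 + (V_3 - 0)/6.2 = 0
Collecting terms (coefficients in siemens):
  0.865·V_1 - 0.001333·V_3 = 0.7273
  0.1626·V_3 - 0.001333·V_1 = 0
Determinant D = (0.865)(0.1626) - (-0.001333)(-0.001333) = 0.1407
V_1 = [(0.7273)(0.1626) - (-0.001333)(0)]/D = 0.8408 V
V_3 = [(0.865)(0) - (0.7273)(-0.001333)]/D = 0.006894 V
The requested potential is V_1 = 0.8408 V.

Final answer: V_1 = 0.8408 V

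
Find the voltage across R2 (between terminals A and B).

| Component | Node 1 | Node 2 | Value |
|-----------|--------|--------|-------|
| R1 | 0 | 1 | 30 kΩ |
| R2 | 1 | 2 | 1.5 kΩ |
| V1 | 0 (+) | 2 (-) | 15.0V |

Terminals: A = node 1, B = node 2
R1 and R2 are in series across V1 (node 0 → node 1 → node 2), and the output A–B is taken across R2, so this is a voltage divider.
Series current: I = V1/(R1 + R2) = 15/(30000 + 1500) = 15/31500 = 0.0004762 A
V_R2 = I × R2 = V1 × R2/(R1 + R2) = 15 × 1500/31500 = 0.7143 V

Final answer: 0.7143 V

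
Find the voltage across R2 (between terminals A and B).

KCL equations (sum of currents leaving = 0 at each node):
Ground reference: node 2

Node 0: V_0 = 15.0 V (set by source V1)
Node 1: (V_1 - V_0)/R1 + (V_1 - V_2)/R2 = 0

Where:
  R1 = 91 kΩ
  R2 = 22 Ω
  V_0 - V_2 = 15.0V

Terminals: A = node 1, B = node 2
R1 and R2 are in series across V1 (node 0 → node 1 → node 2), and the output A–B is taken across R2, so this is a voltage divider.
Series current: I = V1/(R1 + R2) = 15/(91000 + 22) = 15/91020 = 0.0001648 A
V_R2 = I × R2 = V1 × R2/(R1 + R2) = 15 × 22/91020 = 0.003625 V

Final answer: 0.003625 V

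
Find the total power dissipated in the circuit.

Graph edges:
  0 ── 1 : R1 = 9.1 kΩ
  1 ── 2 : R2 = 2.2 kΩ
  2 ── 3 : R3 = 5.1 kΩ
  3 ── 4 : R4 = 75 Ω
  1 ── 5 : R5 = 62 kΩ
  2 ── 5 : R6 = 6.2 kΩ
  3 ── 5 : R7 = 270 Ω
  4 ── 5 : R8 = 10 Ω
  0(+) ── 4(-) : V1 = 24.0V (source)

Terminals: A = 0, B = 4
Nodal analysis, taking node 4 as the 0 V reference.
Source V1 fixes V_0 = 24 V.
KCL at each unknown node (sum of currents leaving = 0; resistances in Ω):
  Node 1: (V_1 - 24)/9100 + (V_1 - V_2)/2200 + (V_1 - V_5)/62000 = 0
  Node 2: (V_2 - V_1)/2200 + (V_2 - V_3)/5100 + (V_2 - V_5)/6200 = 0
  Node 3: (V_3 - V_2)/5100 + (V_3 - 0)/75 + (V_3 - V_5)/270 = 0
  Node 5: (V_5 - V_1)/62000 + (V_5 - V_2)/6200 + (V_5 - V_3)/270 + (V_5 - 0)/10 = 0
Collecting terms (coefficients in siemens):
  0.0005806·V_1 - 0.0004545·V_2 - 0.00001613·V_5 = 0.002637
  0.0008119·V_2 - 0.0004545·V_1 - 0.0001961·V_3 - 0.0001613·V_5 = 0
  0.01723·V_3 - 0.0001961·V_2 - 0.003704·V_5 = 0
  0.1039·V_5 - 0.00001613·V_1 - 0.0001613·V_2 - 0.003704·V_3 = 0
Solving these 4 simultaneous equations (Gaussian elimination) gives:
  V_1 = 8.109 V, V_2 = 4.555 V, V_3 = 0.05403 V, V_5 = 0.01026 V
Power in each resistor, P = (ΔV)²/R:
  P_R1 = (24 - 8.109)²/9100 = 0.02775 W
  P_R2 = (8.109 - 4.555)²/2200 = 0.005742 W
  P_R3 = (4.555 - 0.05403)²/5100 = 0.003972 W
  P_R4 = (0.05403 - 0)²/75 = 0.00003893 W
  P_R5 = (8.109 - 0.01026)²/62000 = 0.001058 W
  P_R6 = (4.555 - 0.01026)²/6200 = 0.003332 W
  P_R7 = (0.05403 - 0.01026)²/270 = 0.000007097 W
  P_R8 = (0 - 0.01026)²/10 = 0.00001052 W
P_total = P_R1 + P_R2 + P_R3 + P_R4 + P_R5 + P_R6 + P_R7 + P_R8 = 0.04191 W

Final answer: 0.04191 W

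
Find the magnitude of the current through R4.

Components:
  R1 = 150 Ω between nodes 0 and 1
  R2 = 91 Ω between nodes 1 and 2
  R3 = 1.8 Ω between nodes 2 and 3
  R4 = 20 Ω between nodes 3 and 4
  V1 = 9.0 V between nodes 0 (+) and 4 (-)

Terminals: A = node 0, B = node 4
Nodal analysis, taking node 4 as the 0 V reference.
Source V1 fixes V_0 = 9 V.
KCL at each unknown node (sum of currents leaving = 0; resistances in Ω):
  Node 1: (V_1 - 9)/150 + (V_1 - V_2)/91 = 0
  Node 2: (V_2 - V_1)/91 + (V_2 - V_3)/1.8 = 0
  Node 3: (V_3 - V_2)/1.8 + (V_3 - 0)/20 = 0
Collecting terms (coefficients in siemens):
  0.01766·V_1 - 0.01099·V_2 = 0.06
  0.5665·V_2 - 0.01099·V_1 - 0.5556·V_3 = 0
  0.6056·V_3 - 0.5556·V_2 = 0
Solving these 3 simultaneous equations (Gaussian elimination) gives:
  V_1 = 3.863 V, V_2 = 0.7466 V, V_3 = 0.6849 V
I_R4 = (V_3 - V_4)/R4 = (0.6849 - 0)/20 = 0.03425 A
|I_R4| = 0.03425 A

Final answer: |I_R4| = 0.03425 A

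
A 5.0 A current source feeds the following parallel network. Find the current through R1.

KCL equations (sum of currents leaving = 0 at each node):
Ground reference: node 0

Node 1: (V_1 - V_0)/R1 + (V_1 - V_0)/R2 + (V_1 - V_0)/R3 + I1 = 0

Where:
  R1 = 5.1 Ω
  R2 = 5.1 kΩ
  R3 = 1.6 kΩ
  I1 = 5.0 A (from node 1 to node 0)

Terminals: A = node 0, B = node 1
All resistors sit directly between nodes 0 and 1, so they are in parallel and share one voltage V; the full source current 5 A splits among them.
1/R_par = 1/5.1 + 1/5100 + 1/1600 = 0.1969 S  =>  R_par = 5.079 Ω
V = I × R_par = 5 × 5.079 = 25.39 V
I_R1 = V/R1 = 25.39/5.1 = 4.979 A

Final answer: 4.979 A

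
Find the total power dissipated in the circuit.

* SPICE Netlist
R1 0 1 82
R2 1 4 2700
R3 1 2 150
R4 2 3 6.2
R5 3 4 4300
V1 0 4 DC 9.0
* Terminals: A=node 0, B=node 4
Nodal analysis, taking node 4 as the 0 V reference.
Source V1 fixes V_0 = 9 V.
KCL at each unknown node (sum of currents leaving = 0; resistances in Ω):
  Node 1: (V_1 - 9)/82 + (V_1 - 0)/2700 + (V_1 - V_2)/150 = 0
  Node 2: (V_2 - V_1)/150 + (V_2 - V_3)/6.2 = 0
  Node 3: (V_3 - V_2)/6.2 + (V_3 - 0)/4300 = 0
Collecting terms (coefficients in siemens):
  0.01923·V_1 - 0.006667·V_2 = 0.1098
  0.168·V_2 - 0.006667·V_1 - 0.1613·V_3 = 0
  0.1615·V_3 - 0.1613·V_2 = 0
Solving these 3 simultaneous equations (Gaussian elimination) gives:
  V_1 = 8.581 V, V_2 = 8.293 V, V_3 = 8.281 V
Power in each resistor, P = (ΔV)²/R:
  P_R1 = (9 - 8.581)²/82 = 0.002136 W
  P_R2 = (8.581 - 0)²/2700 = 0.02727 W
  P_R3 = (8.581 - 8.293)²/150 = 0.0005563 W
  P_R4 = (8.293 - 8.281)²/6.2 = 0.00002299 W
  P_R5 = (8.281 - 0)²/4300 = 0.01595 W
P_total = P_R1 + P_R2 + P_R3 + P_R4 + P_R5 = 0.04594 W

Final answer: 0.04594 W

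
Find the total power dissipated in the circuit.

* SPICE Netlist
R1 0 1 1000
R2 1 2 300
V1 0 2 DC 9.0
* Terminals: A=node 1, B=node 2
Nodal analysis, taking node 2 as the 0 V reference.
Source V1 fixes V_0 = 9 V.
KCL at each unknown node (sum of currents leaving = 0; resistances in Ω):
  Node 1: (V_1 - 9)/1000 + (V_1 - 0)/300 = 0
Collecting terms: 0.004333 × V_1 = 0.009  =>  V_1 = 2.077 V
Power in each resistor, P = (ΔV)²/R:
  P_R1 = (9 - 2.077)²/1000 = 0.04793 W
  P_R2 = (2.077 - 0)²/300 = 0.01438 W
P_total = P_R1 + P_R2 = 0.06231 W

Final answer: 0.06231 W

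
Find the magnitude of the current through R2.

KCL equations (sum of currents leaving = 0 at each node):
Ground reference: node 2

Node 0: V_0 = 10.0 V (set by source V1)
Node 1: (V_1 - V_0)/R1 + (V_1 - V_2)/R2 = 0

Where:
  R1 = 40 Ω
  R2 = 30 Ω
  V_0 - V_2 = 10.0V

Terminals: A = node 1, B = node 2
Nodal analysis, taking node 2 as the 0 V reference.
Source V1 fixes V_0 = 10 V.
KCL at each unknown node (sum of currents leaving = 0; resistances in Ω):
  Node 1: (V_1 - 10)/40 + (V_1 - 0)/30 = 0
Collecting terms: 0.05833 × V_1 = 0.25  =>  V_1 = 4.286 V
I_R2 = (V_1 - V_2)/R2 = (4.286 - 0)/30 = 0.1429 A
|I_R2| = 0.1429 A

Final answer: |I_R2| = 0.1429 A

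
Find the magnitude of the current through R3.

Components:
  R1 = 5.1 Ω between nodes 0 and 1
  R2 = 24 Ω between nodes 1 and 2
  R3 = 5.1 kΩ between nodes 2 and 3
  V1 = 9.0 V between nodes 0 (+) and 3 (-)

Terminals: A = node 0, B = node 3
Nodal analysis, taking node 3 as the 0 V reference.
Source V1 fixes V_0 = 9 V.
KCL at each unknown node (sum of currents leaving = 0; resistances in Ω):
  Node 1: (V_1 - 9)/5.1 + (V_1 - V_2)/24 = 0
  Node 2: (V_2 - V_1)/24 + (V_2 - 0)/5100 = 0
Collecting terms (coefficients in siemens):
  0.2377·V_1 - 0.04167·V_2 = 1.765
  0.04186·V_2 - 0.04167·V_1 = 0
Determinant D = (0.2377)(0.04186) - (-0.04167)(-0.04167) = 0.008217
V_1 = [(1.765)(0.04186) - (-0.04167)(0)]/D = 8.991 V
V_2 = [(0.2377)(0) - (1.765)(-0.04167)]/D = 8.949 V
I_R3 = (V_2 - V_3)/R3 = (8.949 - 0)/5100 = 0.001755 A
|I_R3| = 0.001755 A

Final answer: |I_R3| = 0.001755 A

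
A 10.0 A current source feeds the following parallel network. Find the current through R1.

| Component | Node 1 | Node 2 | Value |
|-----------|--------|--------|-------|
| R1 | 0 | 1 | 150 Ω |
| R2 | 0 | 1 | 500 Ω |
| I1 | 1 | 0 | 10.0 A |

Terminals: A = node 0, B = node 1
All resistors sit directly between nodes 0 and 1, so they are in parallel and share one voltage V; the full source current 10 A splits among them.
1/R_par = 1/150 + 1/500 = 0.008667 S  =>  R_par = 115.4 Ω
V = I × R_par = 10 × 115.4 = 1154 V
I_R1 = V/R1 = 1154/150 = 7.692 A

Final answer: 7.692 A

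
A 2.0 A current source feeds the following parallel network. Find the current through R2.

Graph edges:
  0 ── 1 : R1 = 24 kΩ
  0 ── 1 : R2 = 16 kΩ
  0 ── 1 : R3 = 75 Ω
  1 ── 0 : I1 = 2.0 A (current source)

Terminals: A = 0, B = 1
All resistors sit directly between nodes 0 and 1, so they are in parallel and share one voltage V; the full source current 2 A splits among them.
1/R_par = 1/24000 + 1/16000 + 1/75 = 0.01344 S  =>  R_par = 74.42 Ω
V = I × R_par = 2 × 74.42 = 148.8 V
I_R2 = V/R2 = 148.8/16000 = 0.009302 A

Final answer: 0.009302 A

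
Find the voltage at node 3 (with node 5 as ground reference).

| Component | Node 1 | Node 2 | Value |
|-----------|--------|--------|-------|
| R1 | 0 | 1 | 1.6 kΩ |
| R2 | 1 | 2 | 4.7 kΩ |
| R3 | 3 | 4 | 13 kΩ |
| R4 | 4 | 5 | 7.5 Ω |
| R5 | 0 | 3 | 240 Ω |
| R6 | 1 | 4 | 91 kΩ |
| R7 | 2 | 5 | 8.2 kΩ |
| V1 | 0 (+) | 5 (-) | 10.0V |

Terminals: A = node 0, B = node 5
Nodal analysis, taking node 5 as the 0 V reference.
Source V1 fixes V_0 = 10 V.
KCL at each unknown node (sum of currents leaving = 0; resistances in Ω):
  Node 1: (V_1 - 10)/1600 + (V_1 - V_2)/4700 + (V_1 - V_4)/91000 = 0
  Node 2: (V_2 - V_1)/4700 + (V_2 - 0)/8200 = 0
  Node 3: (V_3 - V_4)/13000 + (V_3 - 10)/240 = 0
  Node 4: (V_4 - V_3)/13000 + (V_4 - 0)/7.5 + (V_4 - V_1)/91000 = 0
Collecting terms (coefficients in siemens):
  0.0008488·V_1 - 0.0002128·V_2 - 0.00001099·V_4 = 0.00625
  0.0003347·V_2 - 0.0002128·V_1 = 0
  0.004244·V_3 - 0.00007692·V_4 = 0.04167
  0.1334·V_4 - 0.00001099·V_1 - 0.00007692·V_3 = 0
Solving these 4 simultaneous equations (Gaussian elimination) gives:
  V_1 = 8.76 V, V_2 = 5.568 V, V_3 = 9.819 V, V_4 = 0.006382 V
The requested potential is V_3 = 9.819 V.

Final answer: V_3 = 9.819 V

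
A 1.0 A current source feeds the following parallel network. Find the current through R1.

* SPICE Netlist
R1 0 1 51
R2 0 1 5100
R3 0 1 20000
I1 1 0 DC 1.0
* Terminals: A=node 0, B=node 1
All resistors sit directly between nodes 0 and 1, so they are in parallel and share one voltage V; the full source current 1 A splits among them.
1/R_par = 1/51 + 1/5100 + 1/20000 = 0.01985 S  =>  R_par = 50.37 Ω
V = I × R_par = 1 × 50.37 = 50.37 V
I_R1 = V/R1 = 50.37/51 = 0.9876 A

Final answer: 0.9876 A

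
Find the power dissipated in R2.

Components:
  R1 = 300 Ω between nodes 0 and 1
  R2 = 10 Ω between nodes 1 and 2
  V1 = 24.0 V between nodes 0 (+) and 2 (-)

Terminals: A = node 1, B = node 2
Nodal analysis, taking node 2 as the 0 V reference.
Source V1 fixes V_0 = 24 V.
KCL at each unknown node (sum of currents leaving = 0; resistances in Ω):
  Node 1: (V_1 - 24)/300 + (V_1 - 0)/10 = 0
Collecting terms: 0.1033 × V_1 = 0.08  =>  V_1 = 0.7742 V
I_R2 = (V_1 - V_2)/R2 = (0.7742 - 0)/10 = 0.07742 A
P_R2 = I_R2² × R2 = (0.07742)² × 10 = 0.05994 W

Final answer: 0.05994 W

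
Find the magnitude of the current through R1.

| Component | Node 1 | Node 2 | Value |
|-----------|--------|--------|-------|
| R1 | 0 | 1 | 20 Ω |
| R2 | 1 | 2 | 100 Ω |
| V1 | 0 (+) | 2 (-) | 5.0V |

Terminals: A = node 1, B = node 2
Nodal analysis, taking node 2 as the 0 V reference.
Source V1 fixes V_0 = 5 V.
KCL at each unknown node (sum of currents leaving = 0; resistances in Ω):
  Node 1: (V_1 - 5)/20 + (V_1 - 0)/100 = 0
Collecting terms: 0.06 × V_1 = 0.25  =>  V_1 = 4.167 V
I_R1 = (V_0 - V_1)/R1 = (5 - 4.167)/20 = 0.04167 A
|I_R1| = 0.04167 A

Final answer: |I_R1| = 0.04167 A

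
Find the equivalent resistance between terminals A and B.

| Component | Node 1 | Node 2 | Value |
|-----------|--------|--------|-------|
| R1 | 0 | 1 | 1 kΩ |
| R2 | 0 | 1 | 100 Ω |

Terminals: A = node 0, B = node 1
Reduce the network between node 0 (A) and node 1 (B) by series/parallel combination:
  Rp1 = R1 ‖ R2 (parallel, both between nodes 0 and 1) = 1/(1/1000 + 1/100) = 90.91 Ω
R_eq = 90.91 Ω

Final answer: 90.91 Ω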